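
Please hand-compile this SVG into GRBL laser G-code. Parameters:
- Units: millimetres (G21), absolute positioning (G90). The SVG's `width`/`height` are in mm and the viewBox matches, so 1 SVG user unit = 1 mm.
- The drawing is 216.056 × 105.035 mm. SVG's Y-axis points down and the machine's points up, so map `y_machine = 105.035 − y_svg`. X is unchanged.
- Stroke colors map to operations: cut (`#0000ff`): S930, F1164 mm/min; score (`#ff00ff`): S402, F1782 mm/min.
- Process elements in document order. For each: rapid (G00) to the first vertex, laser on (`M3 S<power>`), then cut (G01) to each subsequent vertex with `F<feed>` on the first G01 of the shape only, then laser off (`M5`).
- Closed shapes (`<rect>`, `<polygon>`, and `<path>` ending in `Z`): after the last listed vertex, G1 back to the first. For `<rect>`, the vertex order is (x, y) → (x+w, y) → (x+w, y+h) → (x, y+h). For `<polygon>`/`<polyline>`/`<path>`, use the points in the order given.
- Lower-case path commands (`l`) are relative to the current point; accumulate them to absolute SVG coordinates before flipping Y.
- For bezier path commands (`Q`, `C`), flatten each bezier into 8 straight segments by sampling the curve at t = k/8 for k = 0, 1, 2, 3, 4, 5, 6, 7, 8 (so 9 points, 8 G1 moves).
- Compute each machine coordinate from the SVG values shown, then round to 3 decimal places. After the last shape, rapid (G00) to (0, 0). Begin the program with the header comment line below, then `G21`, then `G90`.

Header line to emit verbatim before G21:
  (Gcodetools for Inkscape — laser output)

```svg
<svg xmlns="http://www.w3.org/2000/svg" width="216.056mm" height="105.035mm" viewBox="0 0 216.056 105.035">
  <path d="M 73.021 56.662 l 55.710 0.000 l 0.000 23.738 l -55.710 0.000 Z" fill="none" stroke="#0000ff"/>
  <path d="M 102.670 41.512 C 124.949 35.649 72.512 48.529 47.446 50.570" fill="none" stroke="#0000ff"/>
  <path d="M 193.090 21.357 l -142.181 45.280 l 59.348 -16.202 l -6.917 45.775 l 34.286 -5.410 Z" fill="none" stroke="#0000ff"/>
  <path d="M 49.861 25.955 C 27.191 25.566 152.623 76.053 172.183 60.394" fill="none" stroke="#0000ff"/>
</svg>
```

viewBox `0 0 216.056 105.035` with mm width/height → 1 unit = 1 mm. Flip: y_m = 105.035 − y_svg.

**Shape 1** — `<path>` rectangle, stroke `#0000ff` → cut (S930, F1164). Machine vertices: (73.021,48.373) → (128.731,48.373) → (128.731,24.635) → (73.021,24.635) → (73.021,48.373). Closed: final G1 returns to the first vertex.

**Shape 2** — `<path>` cubic bezier, stroke `#0000ff` → cut (S930, F1164). Control points (SVG): P0=(102.670,41.512), P1=(124.949,35.649), P2=(72.512,48.529), P3=(47.446,50.570); sampled at t=k/8. Machine vertices: (102.670,63.523) → (107.722,64.901) → (106.965,64.868) → (101.597,63.772) → (92.812,61.958) → (81.809,59.774) → (69.782,57.566) → (57.929,55.681) → (47.446,54.465). Open path.

**Shape 3** — `<path>` closed polygon, stroke `#0000ff` → cut (S930, F1164). Machine vertices: (193.090,83.678) → (50.909,38.398) → (110.257,54.600) → (103.340,8.825) → (137.626,14.235) → (193.090,83.678). Closed: final G1 returns to the first vertex.

**Shape 4** — `<path>` cubic bezier, stroke `#0000ff` → cut (S930, F1164). Control points (SVG): P0=(49.861,25.955), P1=(27.191,25.566), P2=(152.623,76.053), P3=(172.183,60.394); sampled at t=k/8. Machine vertices: (49.861,79.080) → (47.806,77.070) → (56.659,71.661) → (73.445,64.225) → (95.186,56.134) → (118.906,48.759) → (141.630,43.471) → (160.381,41.641) → (172.183,44.641). Open path.

(Gcodetools for Inkscape — laser output)
G21
G90
G00 X73.021 Y48.373
M3 S930
G01 X128.731 Y48.373 F1164
G01 X128.731 Y24.635
G01 X73.021 Y24.635
G01 X73.021 Y48.373
M5
G00 X102.670 Y63.523
M3 S930
G01 X107.722 Y64.901 F1164
G01 X106.965 Y64.868
G01 X101.597 Y63.772
G01 X92.812 Y61.958
G01 X81.809 Y59.774
G01 X69.782 Y57.566
G01 X57.929 Y55.681
G01 X47.446 Y54.465
M5
G00 X193.090 Y83.678
M3 S930
G01 X50.909 Y38.398 F1164
G01 X110.257 Y54.600
G01 X103.340 Y8.825
G01 X137.626 Y14.235
G01 X193.090 Y83.678
M5
G00 X49.861 Y79.080
M3 S930
G01 X47.806 Y77.070 F1164
G01 X56.659 Y71.661
G01 X73.445 Y64.225
G01 X95.186 Y56.134
G01 X118.906 Y48.759
G01 X141.630 Y43.471
G01 X160.381 Y41.641
G01 X172.183 Y44.641
M5
G00 X0.000 Y0.000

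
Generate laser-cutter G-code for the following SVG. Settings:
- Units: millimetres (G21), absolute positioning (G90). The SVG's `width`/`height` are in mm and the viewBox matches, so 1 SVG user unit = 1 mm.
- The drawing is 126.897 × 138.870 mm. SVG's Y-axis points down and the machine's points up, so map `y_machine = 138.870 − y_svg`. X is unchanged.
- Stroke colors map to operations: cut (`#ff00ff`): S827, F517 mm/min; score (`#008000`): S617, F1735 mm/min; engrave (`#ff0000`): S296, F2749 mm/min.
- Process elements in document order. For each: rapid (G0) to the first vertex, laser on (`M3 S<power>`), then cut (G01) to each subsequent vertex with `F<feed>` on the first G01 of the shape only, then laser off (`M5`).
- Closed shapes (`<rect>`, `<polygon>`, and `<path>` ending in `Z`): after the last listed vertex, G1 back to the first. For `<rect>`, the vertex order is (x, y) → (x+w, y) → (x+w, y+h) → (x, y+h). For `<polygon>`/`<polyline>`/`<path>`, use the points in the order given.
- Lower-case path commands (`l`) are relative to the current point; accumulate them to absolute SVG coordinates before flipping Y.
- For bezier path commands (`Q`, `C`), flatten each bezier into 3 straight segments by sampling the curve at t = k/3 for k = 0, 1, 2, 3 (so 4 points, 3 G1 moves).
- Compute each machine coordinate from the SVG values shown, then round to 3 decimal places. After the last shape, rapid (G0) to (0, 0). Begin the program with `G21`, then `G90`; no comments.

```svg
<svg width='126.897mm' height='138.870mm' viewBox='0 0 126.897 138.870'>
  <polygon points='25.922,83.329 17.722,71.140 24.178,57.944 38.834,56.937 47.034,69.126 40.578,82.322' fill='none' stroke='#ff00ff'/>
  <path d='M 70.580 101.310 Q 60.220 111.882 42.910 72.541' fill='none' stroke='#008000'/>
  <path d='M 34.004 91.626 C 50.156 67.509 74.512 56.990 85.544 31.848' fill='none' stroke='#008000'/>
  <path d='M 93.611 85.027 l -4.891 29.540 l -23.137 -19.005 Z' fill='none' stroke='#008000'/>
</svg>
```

G21
G90
G0 X25.922 Y55.541
M3 S827
G01 X17.722 Y67.730 F517
G01 X24.178 Y80.926
G01 X38.834 Y81.933
G01 X47.034 Y69.744
G01 X40.578 Y56.548
G01 X25.922 Y55.541
M5
G0 X70.580 Y37.560
M3 S617
G01 X62.901 Y36.058 F1735
G01 X53.678 Y45.648
G01 X42.910 Y66.329
M5
G0 X34.004 Y47.244
M3 S617
G01 X52.093 Y67.874 F1735
G01 X70.868 Y85.709
G01 X85.544 Y107.022
M5
G0 X93.611 Y53.843
M3 S617
G01 X88.720 Y24.303 F1735
G01 X65.583 Y43.308
G01 X93.611 Y53.843
M5
G0 X0.000 Y0.000

Since the viewBox matches the mm dimensions, user units are millimetres directly. The only transform is the Y-flip y_m = 138.870 − y_svg.

Shape 1 is a regular polygon drawn with `<polygon>`. Its stroke #ff00ff means cut at S827, F517. After flipping Y the toolpath is (25.922,55.541) → (17.722,67.730) → (24.178,80.926) → (38.834,81.933) → (47.034,69.744) → (40.578,56.548) → (25.922,55.541), returning to the start.

Shape 2 is a quadratic bezier drawn with `<path>`. Its stroke #008000 means score at S617, F1735. After flipping Y the toolpath is (70.580,37.560) → (62.901,36.058) → (53.678,45.648) → (42.910,66.329).

Shape 3 is a cubic bezier drawn with `<path>`. Its stroke #008000 means score at S617, F1735. After flipping Y the toolpath is (34.004,47.244) → (52.093,67.874) → (70.868,85.709) → (85.544,107.022).

Shape 4 is a regular polygon drawn with `<path>`. Its stroke #008000 means score at S617, F1735. After flipping Y the toolpath is (93.611,53.843) → (88.720,24.303) → (65.583,43.308) → (93.611,53.843), returning to the start.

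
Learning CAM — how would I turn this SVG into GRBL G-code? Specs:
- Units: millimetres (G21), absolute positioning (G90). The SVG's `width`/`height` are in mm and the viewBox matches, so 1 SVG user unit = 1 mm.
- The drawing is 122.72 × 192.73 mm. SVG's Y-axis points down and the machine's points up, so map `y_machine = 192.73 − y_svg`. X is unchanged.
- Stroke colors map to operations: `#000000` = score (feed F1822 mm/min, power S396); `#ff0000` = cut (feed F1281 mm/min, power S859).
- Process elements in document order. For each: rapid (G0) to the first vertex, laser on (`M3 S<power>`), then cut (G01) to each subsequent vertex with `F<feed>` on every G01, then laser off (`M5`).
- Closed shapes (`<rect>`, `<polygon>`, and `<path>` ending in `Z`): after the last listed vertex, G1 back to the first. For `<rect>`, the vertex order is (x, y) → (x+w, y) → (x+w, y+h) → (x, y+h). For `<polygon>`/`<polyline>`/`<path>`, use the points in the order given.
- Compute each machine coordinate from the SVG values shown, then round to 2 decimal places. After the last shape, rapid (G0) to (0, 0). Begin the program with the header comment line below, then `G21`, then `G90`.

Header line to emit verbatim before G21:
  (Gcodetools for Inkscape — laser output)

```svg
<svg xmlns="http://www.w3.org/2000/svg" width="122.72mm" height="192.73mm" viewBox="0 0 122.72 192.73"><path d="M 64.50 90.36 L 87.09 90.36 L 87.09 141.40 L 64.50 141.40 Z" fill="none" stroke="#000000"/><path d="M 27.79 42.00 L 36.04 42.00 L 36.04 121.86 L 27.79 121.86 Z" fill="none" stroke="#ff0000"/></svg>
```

Since the viewBox matches the mm dimensions, user units are millimetres directly. The only transform is the Y-flip y_m = 192.73 − y_svg.

Shape 1 is a rectangle drawn with `<path>`. Its stroke #000000 means score at S396, F1822. After flipping Y the toolpath is (64.50,102.37) → (87.09,102.37) → (87.09,51.33) → (64.50,51.33) → (64.50,102.37), returning to the start.

Shape 2 is a rectangle drawn with `<path>`. Its stroke #ff0000 means cut at S859, F1281. After flipping Y the toolpath is (27.79,150.73) → (36.04,150.73) → (36.04,70.87) → (27.79,70.87) → (27.79,150.73), returning to the start.

(Gcodetools for Inkscape — laser output)
G21
G90
G0 X64.50 Y102.37
M3 S396
G01 X87.09 Y102.37 F1822
G01 X87.09 Y51.33 F1822
G01 X64.50 Y51.33 F1822
G01 X64.50 Y102.37 F1822
M5
G0 X27.79 Y150.73
M3 S859
G01 X36.04 Y150.73 F1281
G01 X36.04 Y70.87 F1281
G01 X27.79 Y70.87 F1281
G01 X27.79 Y150.73 F1281
M5
G0 X0.00 Y0.00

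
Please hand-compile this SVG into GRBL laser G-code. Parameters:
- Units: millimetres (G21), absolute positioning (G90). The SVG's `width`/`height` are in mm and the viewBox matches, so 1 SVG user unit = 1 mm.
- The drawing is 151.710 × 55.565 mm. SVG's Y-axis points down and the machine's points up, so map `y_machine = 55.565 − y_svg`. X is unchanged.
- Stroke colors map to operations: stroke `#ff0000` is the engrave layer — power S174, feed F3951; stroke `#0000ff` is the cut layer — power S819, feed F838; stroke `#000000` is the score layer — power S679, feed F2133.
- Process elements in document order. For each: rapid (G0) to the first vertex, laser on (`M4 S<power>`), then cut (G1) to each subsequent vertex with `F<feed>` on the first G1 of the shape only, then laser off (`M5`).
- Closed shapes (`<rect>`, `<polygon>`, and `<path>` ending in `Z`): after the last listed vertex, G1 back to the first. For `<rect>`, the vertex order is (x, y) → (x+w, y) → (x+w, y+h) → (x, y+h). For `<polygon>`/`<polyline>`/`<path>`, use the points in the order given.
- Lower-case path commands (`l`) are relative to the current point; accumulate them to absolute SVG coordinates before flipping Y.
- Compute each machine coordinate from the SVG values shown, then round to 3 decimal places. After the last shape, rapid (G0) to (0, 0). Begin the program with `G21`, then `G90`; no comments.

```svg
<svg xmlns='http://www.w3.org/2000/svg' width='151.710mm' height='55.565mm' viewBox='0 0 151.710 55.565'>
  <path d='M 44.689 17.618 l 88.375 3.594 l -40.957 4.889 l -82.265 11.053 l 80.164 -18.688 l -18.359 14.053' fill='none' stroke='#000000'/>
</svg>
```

G21
G90
G0 X44.689 Y37.947
M4 S679
G1 X133.064 Y34.353 F2133
G1 X92.107 Y29.464
G1 X9.842 Y18.411
G1 X90.006 Y37.099
G1 X71.647 Y23.046
M5
G0 X0.000 Y0.000

viewBox `0 0 151.710 55.565` with mm width/height → 1 unit = 1 mm. Flip: y_m = 55.565 − y_svg.

**Shape 1** — `<path>` open polyline, stroke `#000000` → score (S679, F2133). Machine vertices: (44.689,37.947) → (133.064,34.353) → (92.107,29.464) → (9.842,18.411) → (90.006,37.099) → (71.647,23.046). Open path.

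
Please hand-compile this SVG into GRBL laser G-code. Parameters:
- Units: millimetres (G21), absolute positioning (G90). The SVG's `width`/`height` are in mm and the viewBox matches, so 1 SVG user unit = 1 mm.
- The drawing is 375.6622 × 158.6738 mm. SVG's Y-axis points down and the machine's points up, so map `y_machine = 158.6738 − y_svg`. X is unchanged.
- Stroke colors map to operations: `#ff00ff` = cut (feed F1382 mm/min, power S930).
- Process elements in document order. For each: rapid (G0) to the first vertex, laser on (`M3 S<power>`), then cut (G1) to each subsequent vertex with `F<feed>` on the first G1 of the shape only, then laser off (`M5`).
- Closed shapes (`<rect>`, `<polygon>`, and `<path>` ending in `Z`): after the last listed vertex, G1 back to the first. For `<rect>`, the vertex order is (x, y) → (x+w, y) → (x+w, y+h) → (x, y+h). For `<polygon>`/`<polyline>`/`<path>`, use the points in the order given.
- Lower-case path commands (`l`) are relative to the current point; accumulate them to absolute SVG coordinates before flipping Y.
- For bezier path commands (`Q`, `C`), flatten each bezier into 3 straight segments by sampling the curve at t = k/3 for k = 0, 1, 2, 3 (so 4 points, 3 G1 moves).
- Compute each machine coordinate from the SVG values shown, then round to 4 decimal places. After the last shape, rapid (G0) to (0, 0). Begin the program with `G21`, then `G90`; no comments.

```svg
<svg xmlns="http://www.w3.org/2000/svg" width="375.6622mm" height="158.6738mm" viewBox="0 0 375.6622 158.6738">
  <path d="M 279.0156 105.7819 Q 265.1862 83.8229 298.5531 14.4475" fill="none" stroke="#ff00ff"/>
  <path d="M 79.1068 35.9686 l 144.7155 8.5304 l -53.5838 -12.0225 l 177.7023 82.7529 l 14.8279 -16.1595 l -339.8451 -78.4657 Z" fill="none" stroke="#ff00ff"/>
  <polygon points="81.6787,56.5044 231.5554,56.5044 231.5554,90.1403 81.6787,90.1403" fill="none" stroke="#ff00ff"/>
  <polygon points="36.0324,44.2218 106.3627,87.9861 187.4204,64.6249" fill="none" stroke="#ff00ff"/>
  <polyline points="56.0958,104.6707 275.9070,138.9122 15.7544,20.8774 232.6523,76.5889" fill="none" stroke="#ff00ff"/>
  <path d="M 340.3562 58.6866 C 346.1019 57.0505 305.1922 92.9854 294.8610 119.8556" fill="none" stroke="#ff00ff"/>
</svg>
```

G21
G90
G0 X279.0156 Y52.8919
M3 S930
G1 X275.0400 Y72.7997 F1382
G1 X281.5525 Y103.2445
G1 X298.5531 Y144.2263
M5
G0 X79.1068 Y122.7052
M3 S930
G1 X223.8223 Y114.1748 F1382
G1 X170.2385 Y126.1973
G1 X347.9408 Y43.4444
G1 X362.7687 Y59.6039
G1 X22.9236 Y138.0696
G1 X79.1068 Y122.7052
M5
G0 X81.6787 Y102.1694
M3 S930
G1 X231.5554 Y102.1694 F1382
G1 X231.5554 Y68.5335
G1 X81.6787 Y68.5335
G1 X81.6787 Y102.1694
M5
G0 X36.0324 Y114.4520
M3 S930
G1 X106.3627 Y70.6877 F1382
G1 X187.4204 Y94.0489
G1 X36.0324 Y114.4520
M5
G0 X56.0958 Y54.0031
M3 S930
G1 X275.9070 Y19.7616 F1382
G1 X15.7544 Y137.7964
G1 X232.6523 Y82.0849
M5
G0 X340.3562 Y99.9872
M3 S930
G1 X333.4106 Y90.8269 F1382
G1 X312.5245 Y66.9827
G1 X294.8610 Y38.8182
M5
G0 X0.0000 Y0.0000

1 u = 1 mm; y_m = 158.6738 − y.

[1] `<path>` quadratic bezier, #ff00ff→cut S930 F1382: (279.0156,52.8919) → (275.0400,72.7997) → (281.5525,103.2445) → (298.5531,144.2263)

[2] `<path>` closed polygon, #ff00ff→cut S930 F1382: (79.1068,122.7052) → (223.8223,114.1748) → (170.2385,126.1973) → (347.9408,43.4444) → (362.7687,59.6039) → (22.9236,138.0696) → (79.1068,122.7052) (closed)

[3] `<polygon>` rectangle, #ff00ff→cut S930 F1382: (81.6787,102.1694) → (231.5554,102.1694) → (231.5554,68.5335) → (81.6787,68.5335) → (81.6787,102.1694) (closed)

[4] `<polygon>` closed polygon, #ff00ff→cut S930 F1382: (36.0324,114.4520) → (106.3627,70.6877) → (187.4204,94.0489) → (36.0324,114.4520) (closed)

[5] `<polyline>` open polyline, #ff00ff→cut S930 F1382: (56.0958,54.0031) → (275.9070,19.7616) → (15.7544,137.7964) → (232.6523,82.0849)

[6] `<path>` cubic bezier, #ff00ff→cut S930 F1382: (340.3562,99.9872) → (333.4106,90.8269) → (312.5245,66.9827) → (294.8610,38.8182)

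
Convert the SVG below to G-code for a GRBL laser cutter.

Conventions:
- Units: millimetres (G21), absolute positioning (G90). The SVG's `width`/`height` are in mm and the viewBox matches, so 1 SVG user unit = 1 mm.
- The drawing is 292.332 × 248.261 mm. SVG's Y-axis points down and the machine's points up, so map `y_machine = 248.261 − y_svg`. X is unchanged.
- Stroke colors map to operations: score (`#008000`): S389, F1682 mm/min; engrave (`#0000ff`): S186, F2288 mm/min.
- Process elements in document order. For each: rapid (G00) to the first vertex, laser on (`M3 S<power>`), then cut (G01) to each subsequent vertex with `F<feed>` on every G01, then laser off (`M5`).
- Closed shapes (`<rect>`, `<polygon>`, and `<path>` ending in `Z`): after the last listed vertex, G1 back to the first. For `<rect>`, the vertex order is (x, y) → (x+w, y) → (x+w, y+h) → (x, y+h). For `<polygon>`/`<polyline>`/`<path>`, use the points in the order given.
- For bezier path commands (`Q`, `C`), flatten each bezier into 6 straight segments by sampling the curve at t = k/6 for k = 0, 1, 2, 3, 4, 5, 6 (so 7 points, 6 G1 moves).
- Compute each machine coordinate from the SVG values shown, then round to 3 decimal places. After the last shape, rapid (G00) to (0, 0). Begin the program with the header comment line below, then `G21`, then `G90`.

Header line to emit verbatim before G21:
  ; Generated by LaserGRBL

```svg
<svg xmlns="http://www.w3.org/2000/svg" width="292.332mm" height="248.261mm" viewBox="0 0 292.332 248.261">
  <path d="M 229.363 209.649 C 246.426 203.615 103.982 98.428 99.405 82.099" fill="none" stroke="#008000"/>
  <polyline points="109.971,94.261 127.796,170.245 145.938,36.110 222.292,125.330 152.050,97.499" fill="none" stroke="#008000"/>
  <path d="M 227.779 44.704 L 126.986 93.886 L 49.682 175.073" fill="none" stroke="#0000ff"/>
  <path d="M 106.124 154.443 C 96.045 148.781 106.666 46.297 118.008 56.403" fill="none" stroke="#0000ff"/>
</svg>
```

; Generated by LaserGRBL
G21
G90
G00 X229.363 Y38.612
M3 S389
G01 X225.979 Y49.021 F1682
G01 X204.271 Y70.734 F1682
G01 X172.499 Y98.526 F1682
G01 X138.924 Y127.177 F1682
G01 X111.806 Y151.463 F1682
G01 X99.405 Y166.162 F1682
M5
G00 X109.971 Y154.000
M3 S389
G01 X127.796 Y78.016 F1682
G01 X145.938 Y212.151 F1682
G01 X222.292 Y122.931 F1682
G01 X152.050 Y150.762 F1682
M5
G00 X227.779 Y203.557
M3 S186
G01 X126.986 Y154.375 F2288
G01 X49.682 Y73.188 F2288
M5
G00 X106.124 Y93.818
M3 S186
G01 X102.717 Y103.748 F2288
G01 X102.205 Y123.998 F2288
G01 X104.033 Y148.751 F2288
G01 X107.646 Y172.190 F2288
G01 X112.490 Y188.498 F2288
G01 X118.008 Y191.858 F2288
M5
G00 X0.000 Y0.000

1 u = 1 mm; y_m = 248.261 − y.

[1] `<path>` cubic bezier, #008000→score S389 F1682: (229.363,38.612) → (225.979,49.021) → (204.271,70.734) → (172.499,98.526) → (138.924,127.177) → (111.806,151.463) → (99.405,166.162)

[2] `<polyline>` open polyline, #008000→score S389 F1682: (109.971,154.000) → (127.796,78.016) → (145.938,212.151) → (222.292,122.931) → (152.050,150.762)

[3] `<path>` open polyline, #0000ff→engrave S186 F2288: (227.779,203.557) → (126.986,154.375) → (49.682,73.188)

[4] `<path>` cubic bezier, #0000ff→engrave S186 F2288: (106.124,93.818) → (102.717,103.748) → (102.205,123.998) → (104.033,148.751) → (107.646,172.190) → (112.490,188.498) → (118.008,191.858)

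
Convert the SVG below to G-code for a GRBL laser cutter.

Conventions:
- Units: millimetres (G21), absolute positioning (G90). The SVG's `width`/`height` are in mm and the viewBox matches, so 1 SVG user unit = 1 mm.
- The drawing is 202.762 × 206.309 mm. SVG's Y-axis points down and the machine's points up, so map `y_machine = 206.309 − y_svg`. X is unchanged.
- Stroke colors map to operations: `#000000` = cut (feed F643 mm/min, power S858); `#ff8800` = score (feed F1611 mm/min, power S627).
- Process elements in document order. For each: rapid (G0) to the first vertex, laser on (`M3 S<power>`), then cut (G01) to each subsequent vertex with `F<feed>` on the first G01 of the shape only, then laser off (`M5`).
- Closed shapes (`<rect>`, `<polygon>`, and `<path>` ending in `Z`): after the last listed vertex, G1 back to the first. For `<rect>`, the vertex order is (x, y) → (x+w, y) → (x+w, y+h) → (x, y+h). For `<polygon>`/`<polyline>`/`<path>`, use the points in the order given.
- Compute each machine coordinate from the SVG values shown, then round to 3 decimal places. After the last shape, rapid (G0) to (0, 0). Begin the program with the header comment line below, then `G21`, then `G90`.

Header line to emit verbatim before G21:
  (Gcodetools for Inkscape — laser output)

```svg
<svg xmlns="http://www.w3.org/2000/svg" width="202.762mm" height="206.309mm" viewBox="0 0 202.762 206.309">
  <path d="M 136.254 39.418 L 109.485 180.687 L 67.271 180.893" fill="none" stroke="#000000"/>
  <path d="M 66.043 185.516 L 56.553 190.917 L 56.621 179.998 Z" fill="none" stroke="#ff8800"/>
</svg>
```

(Gcodetools for Inkscape — laser output)
G21
G90
G0 X136.254 Y166.891
M3 S858
G01 X109.485 Y25.622 F643
G01 X67.271 Y25.416
M5
G0 X66.043 Y20.793
M3 S627
G01 X56.553 Y15.392 F1611
G01 X56.621 Y26.311
G01 X66.043 Y20.793
M5
G0 X0.000 Y0.000

Since the viewBox matches the mm dimensions, user units are millimetres directly. The only transform is the Y-flip y_m = 206.309 − y_svg.

Shape 1 is a open polyline drawn with `<path>`. Its stroke #000000 means cut at S858, F643. After flipping Y the toolpath is (136.254,166.891) → (109.485,25.622) → (67.271,25.416).

Shape 2 is a regular polygon drawn with `<path>`. Its stroke #ff8800 means score at S627, F1611. After flipping Y the toolpath is (66.043,20.793) → (56.553,15.392) → (56.621,26.311) → (66.043,20.793), returning to the start.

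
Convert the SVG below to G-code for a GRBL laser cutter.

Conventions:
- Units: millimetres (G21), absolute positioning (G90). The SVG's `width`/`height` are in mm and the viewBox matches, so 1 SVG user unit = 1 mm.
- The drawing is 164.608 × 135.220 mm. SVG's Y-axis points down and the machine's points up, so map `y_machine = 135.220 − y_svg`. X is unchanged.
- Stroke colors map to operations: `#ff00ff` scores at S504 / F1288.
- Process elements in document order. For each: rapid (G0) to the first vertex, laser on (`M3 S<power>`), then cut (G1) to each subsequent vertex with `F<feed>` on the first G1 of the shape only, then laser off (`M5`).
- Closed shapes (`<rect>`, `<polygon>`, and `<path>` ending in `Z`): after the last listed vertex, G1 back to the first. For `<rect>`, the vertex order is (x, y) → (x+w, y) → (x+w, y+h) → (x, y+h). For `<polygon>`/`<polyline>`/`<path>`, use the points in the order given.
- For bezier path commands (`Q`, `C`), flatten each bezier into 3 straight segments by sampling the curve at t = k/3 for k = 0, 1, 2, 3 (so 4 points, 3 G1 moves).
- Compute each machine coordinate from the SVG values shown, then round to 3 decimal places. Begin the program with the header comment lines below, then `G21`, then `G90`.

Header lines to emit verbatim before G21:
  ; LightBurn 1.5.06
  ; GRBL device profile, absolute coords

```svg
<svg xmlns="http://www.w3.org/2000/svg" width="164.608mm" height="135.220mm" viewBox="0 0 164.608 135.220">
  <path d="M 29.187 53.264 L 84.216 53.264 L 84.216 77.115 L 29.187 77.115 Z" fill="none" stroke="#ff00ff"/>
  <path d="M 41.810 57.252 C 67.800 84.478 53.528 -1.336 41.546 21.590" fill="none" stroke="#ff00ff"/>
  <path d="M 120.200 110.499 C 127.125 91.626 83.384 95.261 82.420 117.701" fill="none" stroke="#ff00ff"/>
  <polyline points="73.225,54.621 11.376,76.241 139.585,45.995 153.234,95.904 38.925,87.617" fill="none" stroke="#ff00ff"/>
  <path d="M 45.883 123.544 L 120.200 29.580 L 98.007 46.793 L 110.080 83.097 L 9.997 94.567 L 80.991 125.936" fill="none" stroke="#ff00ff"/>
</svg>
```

; LightBurn 1.5.06
; GRBL device profile, absolute coords
G21
G90
G0 X29.187 Y81.956
M3 S504
G1 X84.216 Y81.956 F1288
G1 X84.216 Y58.105
G1 X29.187 Y58.105
G1 X29.187 Y81.956
M5
G0 X41.810 Y77.968
M3 S504
G1 X55.955 Y80.208 F1288
G1 X52.715 Y108.523
G1 X41.546 Y113.630
M5
G0 X120.200 Y24.721
M3 S504
G1 X113.697 Y36.228 F1288
G1 X94.182 Y33.554
G1 X82.420 Y17.519
M5
G0 X73.225 Y80.599
M3 S504
G1 X11.376 Y58.979 F1288
G1 X139.585 Y89.225
G1 X153.234 Y39.316
G1 X38.925 Y47.603
M5
G0 X45.883 Y11.676
M3 S504
G1 X120.200 Y105.640 F1288
G1 X98.007 Y88.427
G1 X110.080 Y52.123
G1 X9.997 Y40.653
G1 X80.991 Y9.284
M5

1 u = 1 mm; y_m = 135.220 − y.

[1] `<path>` rectangle, #ff00ff→score S504 F1288: (29.187,81.956) → (84.216,81.956) → (84.216,58.105) → (29.187,58.105) → (29.187,81.956) (closed)

[2] `<path>` cubic bezier, #ff00ff→score S504 F1288: (41.810,77.968) → (55.955,80.208) → (52.715,108.523) → (41.546,113.630)

[3] `<path>` cubic bezier, #ff00ff→score S504 F1288: (120.200,24.721) → (113.697,36.228) → (94.182,33.554) → (82.420,17.519)

[4] `<polyline>` open polyline, #ff00ff→score S504 F1288: (73.225,80.599) → (11.376,58.979) → (139.585,89.225) → (153.234,39.316) → (38.925,47.603)

[5] `<path>` open polyline, #ff00ff→score S504 F1288: (45.883,11.676) → (120.200,105.640) → (98.007,88.427) → (110.080,52.123) → (9.997,40.653) → (80.991,9.284)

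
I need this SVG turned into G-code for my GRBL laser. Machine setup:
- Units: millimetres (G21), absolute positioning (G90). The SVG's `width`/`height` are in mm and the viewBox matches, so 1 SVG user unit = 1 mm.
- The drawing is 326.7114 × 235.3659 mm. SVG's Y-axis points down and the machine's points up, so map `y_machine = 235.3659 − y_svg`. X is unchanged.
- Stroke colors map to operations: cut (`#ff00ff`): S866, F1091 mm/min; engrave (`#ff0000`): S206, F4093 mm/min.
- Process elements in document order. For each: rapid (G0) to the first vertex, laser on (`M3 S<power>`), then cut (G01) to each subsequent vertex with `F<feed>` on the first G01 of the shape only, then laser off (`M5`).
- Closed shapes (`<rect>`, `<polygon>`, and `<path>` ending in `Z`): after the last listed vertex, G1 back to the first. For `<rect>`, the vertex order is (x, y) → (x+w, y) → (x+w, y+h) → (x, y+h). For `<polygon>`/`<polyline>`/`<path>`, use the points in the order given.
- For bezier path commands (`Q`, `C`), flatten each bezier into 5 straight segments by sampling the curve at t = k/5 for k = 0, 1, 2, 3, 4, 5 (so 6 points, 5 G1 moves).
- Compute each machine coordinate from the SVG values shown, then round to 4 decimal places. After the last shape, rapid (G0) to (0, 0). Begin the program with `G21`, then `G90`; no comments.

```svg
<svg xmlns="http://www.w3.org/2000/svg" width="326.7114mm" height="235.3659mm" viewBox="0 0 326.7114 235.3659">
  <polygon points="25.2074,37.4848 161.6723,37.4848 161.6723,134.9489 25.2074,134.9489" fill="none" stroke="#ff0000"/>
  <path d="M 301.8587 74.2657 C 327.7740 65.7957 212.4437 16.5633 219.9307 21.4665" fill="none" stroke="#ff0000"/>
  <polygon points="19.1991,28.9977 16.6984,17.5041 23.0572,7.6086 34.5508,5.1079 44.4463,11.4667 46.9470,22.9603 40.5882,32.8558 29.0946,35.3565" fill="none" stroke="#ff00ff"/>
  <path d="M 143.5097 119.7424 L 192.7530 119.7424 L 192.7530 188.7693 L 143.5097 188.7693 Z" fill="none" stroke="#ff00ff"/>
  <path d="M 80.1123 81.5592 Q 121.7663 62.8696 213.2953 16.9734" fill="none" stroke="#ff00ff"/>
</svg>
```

Since the viewBox matches the mm dimensions, user units are millimetres directly. The only transform is the Y-flip y_m = 235.3659 − y_svg.

Shape 1 is a rectangle drawn with `<polygon>`. Its stroke #ff0000 means engrave at S206, F4093. After flipping Y the toolpath is (25.2074,197.8811) → (161.6723,197.8811) → (161.6723,100.4170) → (25.2074,100.4170) → (25.2074,197.8811), returning to the start.

Shape 2 is a cubic bezier drawn with `<path>`. Its stroke #ff0000 means engrave at S206, F4093. After flipping Y the toolpath is (301.8587,161.1002) → (302.5709,170.3145) → (282.0592,184.7567) → (252.9986,199.8716) → (228.0641,211.1042) → (219.9307,213.8994).

Shape 3 is a regular polygon drawn with `<polygon>`. Its stroke #ff00ff means cut at S866, F1091. After flipping Y the toolpath is (19.1991,206.3682) → (16.6984,217.8618) → (23.0572,227.7573) → (34.5508,230.2580) → (44.4463,223.8992) → (46.9470,212.4056) → (40.5882,202.5101) → (29.0946,200.0094) → (19.1991,206.3682), returning to the start.

Shape 4 is a rectangle drawn with `<path>`. Its stroke #ff00ff means cut at S866, F1091. After flipping Y the toolpath is (143.5097,115.6235) → (192.7530,115.6235) → (192.7530,46.5966) → (143.5097,46.5966) → (143.5097,115.6235), returning to the start.

Shape 5 is a quadratic bezier drawn with `<path>`. Its stroke #ff00ff means cut at S866, F1091. After flipping Y the toolpath is (80.1123,153.8067) → (98.7689,162.3708) → (121.4155,173.1114) → (148.0521,186.0286) → (178.6787,201.1223) → (213.2953,218.3925).

G21
G90
G0 X25.2074 Y197.8811
M3 S206
G01 X161.6723 Y197.8811 F4093
G01 X161.6723 Y100.4170
G01 X25.2074 Y100.4170
G01 X25.2074 Y197.8811
M5
G0 X301.8587 Y161.1002
M3 S206
G01 X302.5709 Y170.3145 F4093
G01 X282.0592 Y184.7567
G01 X252.9986 Y199.8716
G01 X228.0641 Y211.1042
G01 X219.9307 Y213.8994
M5
G0 X19.1991 Y206.3682
M3 S866
G01 X16.6984 Y217.8618 F1091
G01 X23.0572 Y227.7573
G01 X34.5508 Y230.2580
G01 X44.4463 Y223.8992
G01 X46.9470 Y212.4056
G01 X40.5882 Y202.5101
G01 X29.0946 Y200.0094
G01 X19.1991 Y206.3682
M5
G0 X143.5097 Y115.6235
M3 S866
G01 X192.7530 Y115.6235 F1091
G01 X192.7530 Y46.5966
G01 X143.5097 Y46.5966
G01 X143.5097 Y115.6235
M5
G0 X80.1123 Y153.8067
M3 S866
G01 X98.7689 Y162.3708 F1091
G01 X121.4155 Y173.1114
G01 X148.0521 Y186.0286
G01 X178.6787 Y201.1223
G01 X213.2953 Y218.3925
M5
G0 X0.0000 Y0.0000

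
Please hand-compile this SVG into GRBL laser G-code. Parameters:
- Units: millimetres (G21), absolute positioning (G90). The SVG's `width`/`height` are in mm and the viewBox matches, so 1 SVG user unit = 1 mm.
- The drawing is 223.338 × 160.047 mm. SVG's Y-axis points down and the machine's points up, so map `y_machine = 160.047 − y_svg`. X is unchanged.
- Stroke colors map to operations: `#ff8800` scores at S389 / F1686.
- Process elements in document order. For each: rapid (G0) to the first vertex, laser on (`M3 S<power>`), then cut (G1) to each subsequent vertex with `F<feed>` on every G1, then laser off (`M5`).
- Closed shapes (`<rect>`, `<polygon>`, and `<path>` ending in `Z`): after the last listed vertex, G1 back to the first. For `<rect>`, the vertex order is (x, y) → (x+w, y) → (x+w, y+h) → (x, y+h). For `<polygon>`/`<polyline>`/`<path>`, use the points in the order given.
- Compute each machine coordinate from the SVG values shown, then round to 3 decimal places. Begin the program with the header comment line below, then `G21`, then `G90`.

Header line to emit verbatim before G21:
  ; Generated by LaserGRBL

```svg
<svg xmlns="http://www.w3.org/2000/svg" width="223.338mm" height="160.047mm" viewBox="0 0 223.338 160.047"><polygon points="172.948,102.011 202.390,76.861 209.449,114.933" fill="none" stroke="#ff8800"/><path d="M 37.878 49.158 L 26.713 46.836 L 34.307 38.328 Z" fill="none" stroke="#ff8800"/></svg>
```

; Generated by LaserGRBL
G21
G90
G0 X172.948 Y58.036
M3 S389
G1 X202.390 Y83.186 F1686
G1 X209.449 Y45.114 F1686
G1 X172.948 Y58.036 F1686
M5
G0 X37.878 Y110.889
M3 S389
G1 X26.713 Y113.211 F1686
G1 X34.307 Y121.719 F1686
G1 X37.878 Y110.889 F1686
M5

Since the viewBox matches the mm dimensions, user units are millimetres directly. The only transform is the Y-flip y_m = 160.047 − y_svg.

Shape 1 is a regular polygon drawn with `<polygon>`. Its stroke #ff8800 means score at S389, F1686. After flipping Y the toolpath is (172.948,58.036) → (202.390,83.186) → (209.449,45.114) → (172.948,58.036), returning to the start.

Shape 2 is a regular polygon drawn with `<path>`. Its stroke #ff8800 means score at S389, F1686. After flipping Y the toolpath is (37.878,110.889) → (26.713,113.211) → (34.307,121.719) → (37.878,110.889), returning to the start.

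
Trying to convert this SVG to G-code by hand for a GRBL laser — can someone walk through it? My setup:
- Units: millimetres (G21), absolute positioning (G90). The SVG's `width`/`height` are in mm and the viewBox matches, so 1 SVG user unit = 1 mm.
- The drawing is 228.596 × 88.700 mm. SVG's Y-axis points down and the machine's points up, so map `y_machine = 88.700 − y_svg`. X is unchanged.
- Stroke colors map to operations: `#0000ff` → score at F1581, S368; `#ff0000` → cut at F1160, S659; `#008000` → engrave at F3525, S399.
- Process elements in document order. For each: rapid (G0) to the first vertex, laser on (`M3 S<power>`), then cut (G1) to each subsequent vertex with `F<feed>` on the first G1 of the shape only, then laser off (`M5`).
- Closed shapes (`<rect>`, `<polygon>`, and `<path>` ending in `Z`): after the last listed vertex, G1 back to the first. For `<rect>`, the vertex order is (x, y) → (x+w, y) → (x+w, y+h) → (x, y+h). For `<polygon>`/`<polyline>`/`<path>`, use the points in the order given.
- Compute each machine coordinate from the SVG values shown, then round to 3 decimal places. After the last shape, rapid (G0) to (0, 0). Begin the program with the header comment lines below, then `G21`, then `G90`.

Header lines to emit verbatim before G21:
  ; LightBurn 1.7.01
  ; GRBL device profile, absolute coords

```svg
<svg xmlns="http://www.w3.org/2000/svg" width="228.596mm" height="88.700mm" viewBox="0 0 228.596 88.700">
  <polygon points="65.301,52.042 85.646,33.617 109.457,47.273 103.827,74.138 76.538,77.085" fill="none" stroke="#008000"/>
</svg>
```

; LightBurn 1.7.01
; GRBL device profile, absolute coords
G21
G90
G0 X65.301 Y36.658
M3 S399
G1 X85.646 Y55.083 F3525
G1 X109.457 Y41.427
G1 X103.827 Y14.562
G1 X76.538 Y11.615
G1 X65.301 Y36.658
M5
G0 X0.000 Y0.000

Since the viewBox matches the mm dimensions, user units are millimetres directly. The only transform is the Y-flip y_m = 88.700 − y_svg.

Shape 1 is a regular polygon drawn with `<polygon>`. Its stroke #008000 means engrave at S399, F3525. After flipping Y the toolpath is (65.301,36.658) → (85.646,55.083) → (109.457,41.427) → (103.827,14.562) → (76.538,11.615) → (65.301,36.658), returning to the start.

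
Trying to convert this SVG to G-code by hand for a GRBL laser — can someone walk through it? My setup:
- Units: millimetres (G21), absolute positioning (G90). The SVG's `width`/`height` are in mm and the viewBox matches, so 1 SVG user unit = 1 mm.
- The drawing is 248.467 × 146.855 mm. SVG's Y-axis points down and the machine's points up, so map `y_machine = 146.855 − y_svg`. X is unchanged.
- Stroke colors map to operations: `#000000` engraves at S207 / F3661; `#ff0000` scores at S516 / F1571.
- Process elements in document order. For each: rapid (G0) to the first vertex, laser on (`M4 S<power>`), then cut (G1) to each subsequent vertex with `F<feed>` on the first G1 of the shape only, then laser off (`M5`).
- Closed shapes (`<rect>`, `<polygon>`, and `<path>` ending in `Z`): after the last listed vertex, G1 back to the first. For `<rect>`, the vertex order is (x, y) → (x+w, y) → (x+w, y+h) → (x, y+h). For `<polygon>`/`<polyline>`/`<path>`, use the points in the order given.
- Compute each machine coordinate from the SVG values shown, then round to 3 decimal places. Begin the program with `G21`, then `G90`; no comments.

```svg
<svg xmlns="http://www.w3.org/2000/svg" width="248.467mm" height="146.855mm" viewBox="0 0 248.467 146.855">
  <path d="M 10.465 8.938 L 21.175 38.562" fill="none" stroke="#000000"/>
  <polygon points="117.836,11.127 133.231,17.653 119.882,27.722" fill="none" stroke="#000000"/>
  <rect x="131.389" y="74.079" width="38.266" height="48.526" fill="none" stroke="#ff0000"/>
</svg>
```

viewBox `0 0 248.467 146.855` with mm width/height → 1 unit = 1 mm. Flip: y_m = 146.855 − y_svg.

**Shape 1** — `<path>` line segment, stroke `#000000` → engrave (S207, F3661). Machine vertices: (10.465,137.917) → (21.175,108.293). Open path.

**Shape 2** — `<polygon>` regular polygon, stroke `#000000` → engrave (S207, F3661). Machine vertices: (117.836,135.728) → (133.231,129.202) → (119.882,119.133) → (117.836,135.728). Closed: final G1 returns to the first vertex.

**Shape 3** — `<rect>` rectangle, stroke `#ff0000` → score (S516, F1571). Machine vertices: (131.389,72.776) → (169.655,72.776) → (169.655,24.250) → (131.389,24.250) → (131.389,72.776). Closed: final G1 returns to the first vertex.

G21
G90
G0 X10.465 Y137.917
M4 S207
G1 X21.175 Y108.293 F3661
M5
G0 X117.836 Y135.728
M4 S207
G1 X133.231 Y129.202 F3661
G1 X119.882 Y119.133
G1 X117.836 Y135.728
M5
G0 X131.389 Y72.776
M4 S516
G1 X169.655 Y72.776 F1571
G1 X169.655 Y24.250
G1 X131.389 Y24.250
G1 X131.389 Y72.776
M5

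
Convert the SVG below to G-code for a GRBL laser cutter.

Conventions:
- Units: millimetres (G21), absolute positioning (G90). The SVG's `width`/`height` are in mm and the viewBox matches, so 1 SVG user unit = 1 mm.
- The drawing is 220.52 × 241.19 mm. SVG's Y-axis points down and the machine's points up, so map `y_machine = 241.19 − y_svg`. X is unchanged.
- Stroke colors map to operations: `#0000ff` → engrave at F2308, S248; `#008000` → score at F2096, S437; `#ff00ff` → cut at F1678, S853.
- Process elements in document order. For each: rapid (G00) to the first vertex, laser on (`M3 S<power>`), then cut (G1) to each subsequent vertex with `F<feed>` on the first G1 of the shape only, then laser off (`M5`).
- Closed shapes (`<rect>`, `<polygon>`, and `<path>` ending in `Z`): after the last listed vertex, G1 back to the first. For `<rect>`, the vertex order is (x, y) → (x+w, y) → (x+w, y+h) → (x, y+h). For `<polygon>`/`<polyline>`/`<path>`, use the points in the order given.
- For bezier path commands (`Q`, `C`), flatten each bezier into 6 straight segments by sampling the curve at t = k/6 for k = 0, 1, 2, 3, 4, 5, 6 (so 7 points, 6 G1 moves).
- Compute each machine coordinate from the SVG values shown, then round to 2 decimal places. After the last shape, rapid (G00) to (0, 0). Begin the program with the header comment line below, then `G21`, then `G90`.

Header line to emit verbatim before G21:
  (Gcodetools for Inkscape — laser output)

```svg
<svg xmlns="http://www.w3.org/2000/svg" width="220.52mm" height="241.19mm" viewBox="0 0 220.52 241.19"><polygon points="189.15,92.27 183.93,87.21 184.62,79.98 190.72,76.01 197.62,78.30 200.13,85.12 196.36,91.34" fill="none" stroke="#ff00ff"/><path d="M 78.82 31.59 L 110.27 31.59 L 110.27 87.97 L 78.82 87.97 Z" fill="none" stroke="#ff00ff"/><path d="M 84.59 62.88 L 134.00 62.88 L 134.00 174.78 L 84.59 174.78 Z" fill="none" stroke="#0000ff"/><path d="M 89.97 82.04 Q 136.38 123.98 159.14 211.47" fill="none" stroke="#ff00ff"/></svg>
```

(Gcodetools for Inkscape — laser output)
G21
G90
G00 X189.15 Y148.92
M3 S853
G1 X183.93 Y153.98 F1678
G1 X184.62 Y161.21
G1 X190.72 Y165.18
G1 X197.62 Y162.89
G1 X200.13 Y156.07
G1 X196.36 Y149.85
G1 X189.15 Y148.92
M5
G00 X78.82 Y209.60
M3 S853
G1 X110.27 Y209.60 F1678
G1 X110.27 Y153.22
G1 X78.82 Y153.22
G1 X78.82 Y209.60
M5
G00 X84.59 Y178.31
M3 S248
G1 X134.00 Y178.31 F2308
G1 X134.00 Y66.41
G1 X84.59 Y66.41
G1 X84.59 Y178.31
M5
G00 X89.97 Y159.15
M3 S853
G1 X104.78 Y143.90 F1678
G1 X118.28 Y126.13
G1 X130.47 Y105.82
G1 X141.34 Y82.99
G1 X150.90 Y57.62
G1 X159.14 Y29.72
M5
G00 X0.00 Y0.00

viewBox `0 0 220.52 241.19` with mm width/height → 1 unit = 1 mm. Flip: y_m = 241.19 − y_svg.

**Shape 1** — `<polygon>` regular polygon, stroke `#ff00ff` → cut (S853, F1678). Machine vertices: (189.15,148.92) → (183.93,153.98) → (184.62,161.21) → (190.72,165.18) → (197.62,162.89) → (200.13,156.07) → (196.36,149.85) → (189.15,148.92). Closed: final G1 returns to the first vertex.

**Shape 2** — `<path>` rectangle, stroke `#ff00ff` → cut (S853, F1678). Machine vertices: (78.82,209.60) → (110.27,209.60) → (110.27,153.22) → (78.82,153.22) → (78.82,209.60). Closed: final G1 returns to the first vertex.

**Shape 3** — `<path>` rectangle, stroke `#0000ff` → engrave (S248, F2308). Machine vertices: (84.59,178.31) → (134.00,178.31) → (134.00,66.41) → (84.59,66.41) → (84.59,178.31). Closed: final G1 returns to the first vertex.

**Shape 4** — `<path>` quadratic bezier, stroke `#ff00ff` → cut (S853, F1678). Control points (SVG): P0=(89.97,82.04), P1=(136.38,123.98), P2=(159.14,211.47); sampled at t=k/6. Machine vertices: (89.97,159.15) → (104.78,143.90) → (118.28,126.13) → (130.47,105.82) → (141.34,82.99) → (150.90,57.62) → (159.14,29.72). Open path.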